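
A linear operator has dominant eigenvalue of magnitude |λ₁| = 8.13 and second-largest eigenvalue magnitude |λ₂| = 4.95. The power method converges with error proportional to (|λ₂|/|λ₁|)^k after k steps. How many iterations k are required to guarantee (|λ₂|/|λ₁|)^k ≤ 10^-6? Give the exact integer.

28

|λ₂/λ₁| = 4.95/8.13 = 0.60886
Need k ≥ ln(10^-6) / ln(0.60886) = -13.8155 / -0.4962 ≈ 27.844
Smallest integer k satisfying the bound: 28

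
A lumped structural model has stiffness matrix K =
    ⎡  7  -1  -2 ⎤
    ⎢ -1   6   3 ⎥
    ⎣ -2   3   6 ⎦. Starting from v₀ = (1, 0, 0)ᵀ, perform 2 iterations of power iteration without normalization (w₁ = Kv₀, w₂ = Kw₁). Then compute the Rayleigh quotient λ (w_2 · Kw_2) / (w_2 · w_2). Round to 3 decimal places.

w1 = Kv₀ = (7, -1, -2)
w2 = Kw1 = (54, -19, -29)
Kw2 = (455, -255, -339)
w2·Kw2 = 54·455 + (-19)·(-255) + (-29)·(-339) = 39246; w2·w2 = 54·54 + (-19)·(-19) + (-29)·(-29) = 4118
λ ≈ 39246/4118 = 9.530

λ ≈ 9.530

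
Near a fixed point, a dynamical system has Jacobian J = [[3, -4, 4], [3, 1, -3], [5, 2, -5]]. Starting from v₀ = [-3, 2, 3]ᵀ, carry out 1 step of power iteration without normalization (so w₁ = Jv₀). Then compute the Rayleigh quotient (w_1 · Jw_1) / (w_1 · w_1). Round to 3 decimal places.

w1 = Jv₀ = (3·(-3) + (-4)·2 + 4·3; 3·(-3) + 1·2 + (-3)·3; 5·(-3) + 2·2 + (-5)·3) = (-5, -16, -26)
Jw1 = (-55, 47, 73)
w1·Jw1 = (-5)·(-55) + (-16)·47 + (-26)·73 = -2375; w1·w1 = (-5)·(-5) + (-16)·(-16) + (-26)·(-26) = 957
λ ≈ -2375/957 = -2.482

λ ≈ -2.482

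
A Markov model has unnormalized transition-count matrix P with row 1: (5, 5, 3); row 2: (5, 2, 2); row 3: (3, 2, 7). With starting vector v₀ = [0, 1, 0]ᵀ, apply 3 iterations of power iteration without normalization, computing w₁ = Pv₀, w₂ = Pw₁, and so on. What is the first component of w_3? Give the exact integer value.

w1 = Pv₀ = (5, 2, 2)
w2 = Pw1 = (41, 33, 33)
w3 = Pw2 = (469, 337, 420)
The requested component of w3 is 469.

469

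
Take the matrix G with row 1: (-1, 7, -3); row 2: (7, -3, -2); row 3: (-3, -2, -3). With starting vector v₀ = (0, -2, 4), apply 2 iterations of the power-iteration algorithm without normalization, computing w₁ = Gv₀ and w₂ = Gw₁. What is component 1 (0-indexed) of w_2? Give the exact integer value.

w1 = Gv₀ = (-26, -2, -8)
w2 = Gw1 = (36, -160, 106)
The requested component of w2 is -160.

-160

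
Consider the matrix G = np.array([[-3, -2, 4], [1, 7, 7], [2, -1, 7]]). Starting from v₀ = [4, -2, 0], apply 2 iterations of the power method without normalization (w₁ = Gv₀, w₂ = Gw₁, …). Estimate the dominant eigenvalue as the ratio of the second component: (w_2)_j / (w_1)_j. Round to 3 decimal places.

λ ≈ 0.800

w1 = Gv₀ = ((-3)·4 + (-2)·(-2) + 4·0; 1·4 + 7·(-2) + 7·0; 2·4 + (-1)·(-2) + 7·0) = (-8, -10, 10)
w2 = Gw1 = ((-3)·(-8) + (-2)·(-10) + 4·10; 1·(-8) + 7·(-10) + 7·10; 2·(-8) + (-1)·(-10) + 7·10) = (84, -8, 64)
Ratio at component: -8 / -10 = 0.800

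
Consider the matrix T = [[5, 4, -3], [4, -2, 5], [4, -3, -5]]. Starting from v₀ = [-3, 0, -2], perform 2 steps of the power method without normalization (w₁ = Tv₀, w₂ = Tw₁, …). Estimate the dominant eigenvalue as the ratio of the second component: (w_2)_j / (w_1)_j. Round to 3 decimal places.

w1 = Tv₀ = (-9, -22, -2)
w2 = Tw1 = (-127, -2, 40)
Ratio at component: -2 / -22 = 0.091

0.091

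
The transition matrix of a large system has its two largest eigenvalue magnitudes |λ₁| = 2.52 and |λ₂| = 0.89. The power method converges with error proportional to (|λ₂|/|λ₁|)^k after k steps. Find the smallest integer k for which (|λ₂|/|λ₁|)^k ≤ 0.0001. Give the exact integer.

9

|λ₂/λ₁| = 0.89/2.52 = 0.35317
Need k ≥ ln(0.0001) / ln(0.35317) = -9.2103 / -1.0408 ≈ 8.849
Smallest integer k satisfying the bound: 9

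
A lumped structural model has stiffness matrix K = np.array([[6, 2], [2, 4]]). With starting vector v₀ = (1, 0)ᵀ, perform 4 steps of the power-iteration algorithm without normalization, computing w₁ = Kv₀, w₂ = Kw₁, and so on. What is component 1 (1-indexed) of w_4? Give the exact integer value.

2000

w1 = Kv₀ = (6·1 + 2·0; 2·1 + 4·0) = (6, 2)
w2 = Kw1 = (6·6 + 2·2; 2·6 + 4·2) = (40, 20)
w3 = Kw2 = (280, 160)
w4 = Kw3 = (2000, 1200)
The requested component of w4 is 2000.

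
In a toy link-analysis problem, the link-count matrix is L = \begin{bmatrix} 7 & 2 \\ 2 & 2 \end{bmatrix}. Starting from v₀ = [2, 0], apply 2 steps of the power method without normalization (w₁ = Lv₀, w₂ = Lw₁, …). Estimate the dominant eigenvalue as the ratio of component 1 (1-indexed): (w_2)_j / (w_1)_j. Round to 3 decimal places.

λ ≈ 7.571

w1 = Lv₀ = (7·2 + 2·0; 2·2 + 2·0) = (14, 4)
w2 = Lw1 = (7·14 + 2·4; 2·14 + 2·4) = (106, 36)
Ratio at component: 106 / 14 = 7.571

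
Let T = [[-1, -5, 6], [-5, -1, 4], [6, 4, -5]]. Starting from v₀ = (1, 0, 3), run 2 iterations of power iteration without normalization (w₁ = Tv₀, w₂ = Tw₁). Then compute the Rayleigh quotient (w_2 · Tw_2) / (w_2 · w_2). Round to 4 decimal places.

w1 = Tv₀ = ((-1)·1 + (-5)·0 + 6·3; (-5)·1 + (-1)·0 + 4·3; 6·1 + 4·0 + (-5)·3) = (17, 7, -9)
w2 = Tw1 = ((-1)·17 + (-5)·7 + 6·(-9); (-5)·17 + (-1)·7 + 4·(-9); 6·17 + 4·7 + (-5)·(-9)) = (-106, -128, 175)
Tw2 = (1796, 1358, -2023)
w2·Tw2 = (-106)·1796 + (-128)·1358 + 175·(-2023) = -718225; w2·w2 = (-106)·(-106) + (-128)·(-128) + 175·175 = 58245
λ ≈ -718225/58245 = -12.3311

λ ≈ -12.3311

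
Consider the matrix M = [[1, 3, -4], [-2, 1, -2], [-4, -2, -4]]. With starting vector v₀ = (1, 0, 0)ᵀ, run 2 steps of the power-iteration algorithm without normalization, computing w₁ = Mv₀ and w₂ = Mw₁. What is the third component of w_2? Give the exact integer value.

16

w1 = Mv₀ = (1·1 + 3·0 + (-4)·0; (-2)·1 + 1·0 + (-2)·0; (-4)·1 + (-2)·0 + (-4)·0) = (1, -2, -4)
w2 = Mw1 = (1·1 + 3·(-2) + (-4)·(-4); (-2)·1 + 1·(-2) + (-2)·(-4); (-4)·1 + (-2)·(-2) + (-4)·(-4)) = (11, 4, 16)
The requested component of w2 is 16.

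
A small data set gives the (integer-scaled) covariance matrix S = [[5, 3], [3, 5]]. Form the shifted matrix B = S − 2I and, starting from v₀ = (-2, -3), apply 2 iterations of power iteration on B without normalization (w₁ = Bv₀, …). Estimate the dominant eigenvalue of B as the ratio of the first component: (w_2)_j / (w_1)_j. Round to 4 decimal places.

μ ≈ 6.0000

B = S − 2I has rows (3, 3); (3, 3)
w1 = Bv₀ = (3·(-2) + 3·(-3); 3·(-2) + 3·(-3)) = (-15, -15)
w2 = Bw1 = (3·(-15) + 3·(-15); 3·(-15) + 3·(-15)) = (-90, -90)
Ratio: -90/-15 = 6.0000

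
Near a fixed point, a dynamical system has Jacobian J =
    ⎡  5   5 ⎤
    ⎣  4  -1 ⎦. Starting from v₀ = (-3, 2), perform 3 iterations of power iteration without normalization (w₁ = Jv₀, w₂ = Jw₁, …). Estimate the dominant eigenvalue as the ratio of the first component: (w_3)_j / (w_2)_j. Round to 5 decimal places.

5.31579

w1 = Jv₀ = (5·(-3) + 5·2; 4·(-3) + (-1)·2) = (-5, -14)
w2 = Jw1 = (5·(-5) + 5·(-14); 4·(-5) + (-1)·(-14)) = (-95, -6)
w3 = Jw2 = (-505, -374)
Ratio at component: -505 / -95 = 5.31579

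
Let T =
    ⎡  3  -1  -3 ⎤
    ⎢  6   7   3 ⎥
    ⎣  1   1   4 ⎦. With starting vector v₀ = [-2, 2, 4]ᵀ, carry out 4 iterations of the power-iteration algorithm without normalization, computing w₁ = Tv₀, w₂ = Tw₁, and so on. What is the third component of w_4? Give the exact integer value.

-398

w1 = Tv₀ = (-20, 14, 16)
w2 = Tw1 = (-122, 26, 58)
w3 = Tw2 = (-566, -376, 136)
w4 = Tw3 = (-1730, -5620, -398)
The requested component of w4 is -398.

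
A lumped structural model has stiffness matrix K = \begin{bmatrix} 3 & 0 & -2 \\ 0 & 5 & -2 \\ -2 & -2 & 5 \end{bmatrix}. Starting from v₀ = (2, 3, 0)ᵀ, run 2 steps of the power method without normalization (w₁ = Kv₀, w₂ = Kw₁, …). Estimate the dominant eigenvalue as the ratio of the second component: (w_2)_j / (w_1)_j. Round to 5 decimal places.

6.33333

w1 = Kv₀ = (3·2 + 0·3 + (-2)·0; 0·2 + 5·3 + (-2)·0; (-2)·2 + (-2)·3 + 5·0) = (6, 15, -10)
w2 = Kw1 = (3·6 + 0·15 + (-2)·(-10); 0·6 + 5·15 + (-2)·(-10); (-2)·6 + (-2)·15 + 5·(-10)) = (38, 95, -92)
Ratio at component: 95 / 15 = 6.33333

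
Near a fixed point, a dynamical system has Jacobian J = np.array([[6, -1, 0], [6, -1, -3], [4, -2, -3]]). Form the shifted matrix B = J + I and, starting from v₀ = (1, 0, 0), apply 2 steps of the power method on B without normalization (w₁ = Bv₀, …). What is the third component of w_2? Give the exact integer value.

B = J + I has rows (7, -1, 0); (6, 0, -3); (4, -2, -2)
w1 = Bv₀ = (7·1 + (-1)·0 + 0·0; 6·1 + 0·0 + (-3)·0; 4·1 + (-2)·0 + (-2)·0) = (7, 6, 4)
w2 = Bw1 = (7·7 + (-1)·6 + 0·4; 6·7 + 0·6 + (-3)·4; 4·7 + (-2)·6 + (-2)·4) = (43, 30, 8)
Requested component of w2: 8

8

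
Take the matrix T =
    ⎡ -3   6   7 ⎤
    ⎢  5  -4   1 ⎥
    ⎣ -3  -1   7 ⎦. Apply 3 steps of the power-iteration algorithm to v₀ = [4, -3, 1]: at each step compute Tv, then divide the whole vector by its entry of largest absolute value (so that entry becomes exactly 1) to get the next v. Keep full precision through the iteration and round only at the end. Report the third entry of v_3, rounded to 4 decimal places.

-0.1559

Tv0 = (-23.00000, 33.00000, -2.00000); divide by 33.00000 → v1 = (-0.69697, 1.00000, -0.06061)
Tv1 = (7.66667, -7.54545, 0.66667); divide by 7.66667 → v2 = (1.00000, -0.98419, 0.08696)
Tv2 = (-8.29644, 9.02372, -1.40711); divide by 9.02372 → v3 = (-0.91940, 1.00000, -0.15594)
Requested entry of v3: -356/2283 = -0.1559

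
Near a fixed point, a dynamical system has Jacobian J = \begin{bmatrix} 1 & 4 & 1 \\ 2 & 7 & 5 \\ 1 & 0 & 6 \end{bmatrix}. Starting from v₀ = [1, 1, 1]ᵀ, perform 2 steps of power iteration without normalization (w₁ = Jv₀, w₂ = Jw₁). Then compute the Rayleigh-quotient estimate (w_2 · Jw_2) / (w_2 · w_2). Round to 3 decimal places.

w1 = Jv₀ = (6, 14, 7)
w2 = Jw1 = (69, 145, 48)
Jw2 = (697, 1393, 357)
w2·Jw2 = 69·697 + 145·1393 + 48·357 = 267214; w2·w2 = 69·69 + 145·145 + 48·48 = 28090
λ ≈ 267214/28090 = 9.513

λ ≈ 9.513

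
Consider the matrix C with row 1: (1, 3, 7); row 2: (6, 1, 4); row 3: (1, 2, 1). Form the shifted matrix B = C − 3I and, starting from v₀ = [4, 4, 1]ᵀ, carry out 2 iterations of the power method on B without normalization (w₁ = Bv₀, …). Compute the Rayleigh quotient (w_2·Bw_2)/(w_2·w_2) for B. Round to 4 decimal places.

μ ≈ 4.0781

B = C − 3I has rows (-2, 3, 7); (6, -2, 4); (1, 2, -2)
w1 = Bv₀ = ((-2)·4 + 3·4 + 7·1; 6·4 + (-2)·4 + 4·1; 1·4 + 2·4 + (-2)·1) = (11, 20, 10)
w2 = Bw1 = ((-2)·11 + 3·20 + 7·10; 6·11 + (-2)·20 + 4·10; 1·11 + 2·20 + (-2)·10) = (108, 66, 31)
Bw2 = (199, 640, 178)
w2·Bw2 = 69250; w2·w2 = 16981; μ ≈ 69250/16981 = 4.0781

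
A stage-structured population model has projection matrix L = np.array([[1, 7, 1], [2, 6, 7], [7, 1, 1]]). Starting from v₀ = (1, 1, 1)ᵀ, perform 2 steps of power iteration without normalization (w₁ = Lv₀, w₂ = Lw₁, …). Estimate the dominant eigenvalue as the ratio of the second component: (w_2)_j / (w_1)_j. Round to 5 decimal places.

λ ≈ 11.40000

w1 = Lv₀ = (1·1 + 7·1 + 1·1; 2·1 + 6·1 + 7·1; 7·1 + 1·1 + 1·1) = (9, 15, 9)
w2 = Lw1 = (1·9 + 7·15 + 1·9; 2·9 + 6·15 + 7·9; 7·9 + 1·15 + 1·9) = (123, 171, 87)
Ratio at component: 171 / 15 = 11.40000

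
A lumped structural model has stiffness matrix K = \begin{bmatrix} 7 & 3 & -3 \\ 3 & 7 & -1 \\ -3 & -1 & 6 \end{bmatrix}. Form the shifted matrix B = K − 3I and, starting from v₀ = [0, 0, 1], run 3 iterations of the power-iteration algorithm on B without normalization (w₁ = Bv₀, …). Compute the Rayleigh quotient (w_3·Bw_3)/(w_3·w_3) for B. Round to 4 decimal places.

8.5140

B = K − 3I has rows (4, 3, -3); (3, 4, -1); (-3, -1, 3)
w1 = Bv₀ = (-3, -1, 3)
w2 = Bw1 = (-24, -16, 19)
w3 = Bw2 = (-201, -155, 145)
Bw3 = (-1704, -1368, 1193)
w3·Bw3 = 727529; w3·w3 = 85451; μ ≈ 727529/85451 = 8.5140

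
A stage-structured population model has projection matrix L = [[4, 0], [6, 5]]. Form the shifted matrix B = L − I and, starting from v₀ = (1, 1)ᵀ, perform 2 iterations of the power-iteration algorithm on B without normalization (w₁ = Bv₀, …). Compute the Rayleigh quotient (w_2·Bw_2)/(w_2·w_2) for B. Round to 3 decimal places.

μ ≈ 4.886

B = L − I has rows (3, 0); (6, 4)
w1 = Bv₀ = (3·1 + 0·1; 6·1 + 4·1) = (3, 10)
w2 = Bw1 = (3·3 + 0·10; 6·3 + 4·10) = (9, 58)
Bw2 = (27, 286)
w2·Bw2 = 16831; w2·w2 = 3445; μ ≈ 16831/3445 = 4.886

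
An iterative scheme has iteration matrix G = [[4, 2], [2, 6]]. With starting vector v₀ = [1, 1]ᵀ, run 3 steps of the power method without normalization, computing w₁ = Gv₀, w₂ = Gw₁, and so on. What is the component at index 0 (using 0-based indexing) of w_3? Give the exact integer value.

w1 = Gv₀ = (6, 8)
w2 = Gw1 = (40, 60)
w3 = Gw2 = (280, 440)
The requested component of w3 is 280.

280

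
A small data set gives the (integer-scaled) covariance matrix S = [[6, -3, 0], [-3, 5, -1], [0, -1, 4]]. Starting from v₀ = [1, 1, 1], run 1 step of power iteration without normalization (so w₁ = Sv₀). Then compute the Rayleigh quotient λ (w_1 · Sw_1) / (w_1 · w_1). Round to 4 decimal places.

w1 = Sv₀ = (3, 1, 3)
Sw1 = (15, -7, 11)
w1·Sw1 = 3·15 + 1·(-7) + 3·11 = 71; w1·w1 = 3·3 + 1·1 + 3·3 = 19
λ ≈ 71/19 = 3.7368

3.7368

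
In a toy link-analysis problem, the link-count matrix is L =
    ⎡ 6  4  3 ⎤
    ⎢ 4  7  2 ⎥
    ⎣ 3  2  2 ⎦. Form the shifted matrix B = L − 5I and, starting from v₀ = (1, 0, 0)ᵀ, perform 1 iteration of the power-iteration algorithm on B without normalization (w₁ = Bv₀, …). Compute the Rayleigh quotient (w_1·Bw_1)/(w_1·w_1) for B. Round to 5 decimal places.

4.00000

B = L − 5I has rows (1, 4, 3); (4, 2, 2); (3, 2, -3)
w1 = Bv₀ = (1, 4, 3)
Bw1 = (26, 18, 2)
w1·Bw1 = 104; w1·w1 = 26; μ ≈ 104/26 = 4.00000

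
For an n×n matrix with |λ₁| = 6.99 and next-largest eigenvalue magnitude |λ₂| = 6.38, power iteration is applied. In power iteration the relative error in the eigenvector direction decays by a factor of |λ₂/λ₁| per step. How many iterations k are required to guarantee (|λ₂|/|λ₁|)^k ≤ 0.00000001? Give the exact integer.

202

|λ₂/λ₁| = 6.38/6.99 = 0.91273
Need k ≥ ln(0.00000001) / ln(0.91273) = -18.4207 / -0.0913 ≈ 201.732
Smallest integer k satisfying the bound: 202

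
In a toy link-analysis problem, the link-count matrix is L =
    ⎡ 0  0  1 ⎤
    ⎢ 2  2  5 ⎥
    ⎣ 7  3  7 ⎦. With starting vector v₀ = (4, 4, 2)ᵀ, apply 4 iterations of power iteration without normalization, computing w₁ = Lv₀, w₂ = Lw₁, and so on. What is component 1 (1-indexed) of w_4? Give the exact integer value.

4646

w1 = Lv₀ = (0·4 + 0·4 + 1·2; 2·4 + 2·4 + 5·2; 7·4 + 3·4 + 7·2) = (2, 26, 54)
w2 = Lw1 = (0·2 + 0·26 + 1·54; 2·2 + 2·26 + 5·54; 7·2 + 3·26 + 7·54) = (54, 326, 470)
w3 = Lw2 = (470, 3110, 4646)
w4 = Lw3 = (4646, 30390, 45142)
The requested component of w4 is 4646.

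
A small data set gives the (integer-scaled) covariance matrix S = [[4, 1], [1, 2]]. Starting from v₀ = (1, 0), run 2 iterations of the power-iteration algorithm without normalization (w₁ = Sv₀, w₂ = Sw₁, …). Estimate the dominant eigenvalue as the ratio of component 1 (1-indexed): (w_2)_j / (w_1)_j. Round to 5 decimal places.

4.25000

w1 = Sv₀ = (4, 1)
w2 = Sw1 = (17, 6)
Ratio at component: 17 / 4 = 4.25000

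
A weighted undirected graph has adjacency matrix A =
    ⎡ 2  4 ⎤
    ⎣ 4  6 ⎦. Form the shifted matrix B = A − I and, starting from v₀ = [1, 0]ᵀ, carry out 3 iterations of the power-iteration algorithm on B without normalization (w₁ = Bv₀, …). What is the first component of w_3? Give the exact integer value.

113

B = A − I has rows (1, 4); (4, 5)
w1 = Bv₀ = (1·1 + 4·0; 4·1 + 5·0) = (1, 4)
w2 = Bw1 = (1·1 + 4·4; 4·1 + 5·4) = (17, 24)
w3 = Bw2 = (113, 188)
Requested component of w3: 113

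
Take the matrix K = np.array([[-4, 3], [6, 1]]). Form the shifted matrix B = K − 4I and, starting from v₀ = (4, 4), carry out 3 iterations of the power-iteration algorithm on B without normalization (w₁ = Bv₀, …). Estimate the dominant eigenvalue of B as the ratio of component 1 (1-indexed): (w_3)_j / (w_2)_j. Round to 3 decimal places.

B = K − 4I has rows (-8, 3); (6, -3)
w1 = Bv₀ = ((-8)·4 + 3·4; 6·4 + (-3)·4) = (-20, 12)
w2 = Bw1 = ((-8)·(-20) + 3·12; 6·(-20) + (-3)·12) = (196, -156)
w3 = Bw2 = (-2036, 1644)
Ratio: -2036/196 = -10.388

-10.388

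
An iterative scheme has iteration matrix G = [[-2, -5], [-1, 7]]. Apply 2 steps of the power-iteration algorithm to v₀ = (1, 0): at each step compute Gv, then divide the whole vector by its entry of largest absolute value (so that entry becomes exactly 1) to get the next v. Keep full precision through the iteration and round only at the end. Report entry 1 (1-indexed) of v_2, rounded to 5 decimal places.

1.00000

Gv0 = (-2.000000, -1.000000); divide by -2.000000 → v1 = (1.000000, 0.500000)
Gv1 = (-4.500000, 2.500000); divide by -4.500000 → v2 = (1.000000, -0.555556)
Requested entry of v2: 9/9 = 1.00000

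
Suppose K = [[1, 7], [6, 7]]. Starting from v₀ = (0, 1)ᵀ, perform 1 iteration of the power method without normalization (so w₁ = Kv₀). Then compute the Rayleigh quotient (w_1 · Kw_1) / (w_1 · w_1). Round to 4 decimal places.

λ ≈ 10.5000

w1 = Kv₀ = (1·0 + 7·1; 6·0 + 7·1) = (7, 7)
Kw1 = (56, 91)
w1·Kw1 = 7·56 + 7·91 = 1029; w1·w1 = 7·7 + 7·7 = 98
λ ≈ 1029/98 = 10.5000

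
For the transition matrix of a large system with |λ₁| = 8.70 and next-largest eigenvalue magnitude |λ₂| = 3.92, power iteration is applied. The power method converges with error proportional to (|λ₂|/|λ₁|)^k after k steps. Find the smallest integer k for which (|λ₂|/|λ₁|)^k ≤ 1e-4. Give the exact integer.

|λ₂/λ₁| = 3.92/8.70 = 0.45057
Need k ≥ ln(1e-4) / ln(0.45057) = -9.2103 / -0.7972 ≈ 11.553
Smallest integer k satisfying the bound: 12

12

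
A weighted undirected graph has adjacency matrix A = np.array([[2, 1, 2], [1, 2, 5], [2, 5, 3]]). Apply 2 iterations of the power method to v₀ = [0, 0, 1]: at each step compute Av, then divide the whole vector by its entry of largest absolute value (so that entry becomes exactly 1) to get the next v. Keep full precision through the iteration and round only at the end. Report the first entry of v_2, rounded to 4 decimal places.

Av0 = (2.00000, 5.00000, 3.00000); divide by 5.00000 → v1 = (0.40000, 1.00000, 0.60000)
Av1 = (3.00000, 5.40000, 7.60000); divide by 7.60000 → v2 = (0.39474, 0.71053, 1.00000)
Requested entry of v2: 15/38 = 0.3947

0.3947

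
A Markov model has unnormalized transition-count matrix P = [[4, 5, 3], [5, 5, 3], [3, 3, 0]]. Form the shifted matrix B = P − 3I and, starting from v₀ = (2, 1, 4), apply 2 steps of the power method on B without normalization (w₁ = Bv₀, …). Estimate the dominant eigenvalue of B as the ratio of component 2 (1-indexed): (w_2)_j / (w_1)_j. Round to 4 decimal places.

B = P − 3I has rows (1, 5, 3); (5, 2, 3); (3, 3, -3)
w1 = Bv₀ = (1·2 + 5·1 + 3·4; 5·2 + 2·1 + 3·4; 3·2 + 3·1 + (-3)·4) = (19, 24, -3)
w2 = Bw1 = (1·19 + 5·24 + 3·(-3); 5·19 + 2·24 + 3·(-3); 3·19 + 3·24 + (-3)·(-3)) = (130, 134, 138)
Ratio: 134/24 = 5.5833

μ ≈ 5.5833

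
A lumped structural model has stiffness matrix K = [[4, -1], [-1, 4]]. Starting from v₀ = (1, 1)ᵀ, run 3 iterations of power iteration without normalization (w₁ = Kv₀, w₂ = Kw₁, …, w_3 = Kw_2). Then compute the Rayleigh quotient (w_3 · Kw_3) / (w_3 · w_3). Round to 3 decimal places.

w1 = Kv₀ = (4·1 + (-1)·1; (-1)·1 + 4·1) = (3, 3)
w2 = Kw1 = (4·3 + (-1)·3; (-1)·3 + 4·3) = (9, 9)
w3 = Kw2 = (27, 27)
Kw3 = (81, 81)
w3·Kw3 = 27·81 + 27·81 = 4374; w3·w3 = 27·27 + 27·27 = 1458
λ ≈ 4374/1458 = 3.000

λ ≈ 3.000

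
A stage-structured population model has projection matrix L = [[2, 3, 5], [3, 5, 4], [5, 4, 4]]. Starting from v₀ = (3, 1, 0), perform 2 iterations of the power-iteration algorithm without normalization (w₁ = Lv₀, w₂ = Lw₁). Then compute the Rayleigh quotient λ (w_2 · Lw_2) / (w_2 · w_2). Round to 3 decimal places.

w1 = Lv₀ = (2·3 + 3·1 + 5·0; 3·3 + 5·1 + 4·0; 5·3 + 4·1 + 4·0) = (9, 14, 19)
w2 = Lw1 = (2·9 + 3·14 + 5·19; 3·9 + 5·14 + 4·19; 5·9 + 4·14 + 4·19) = (155, 173, 177)
Lw2 = (1714, 2038, 2175)
w2·Lw2 = 155·1714 + 173·2038 + 177·2175 = 1003219; w2·w2 = 155·155 + 173·173 + 177·177 = 85283
λ ≈ 1003219/85283 = 11.763

11.763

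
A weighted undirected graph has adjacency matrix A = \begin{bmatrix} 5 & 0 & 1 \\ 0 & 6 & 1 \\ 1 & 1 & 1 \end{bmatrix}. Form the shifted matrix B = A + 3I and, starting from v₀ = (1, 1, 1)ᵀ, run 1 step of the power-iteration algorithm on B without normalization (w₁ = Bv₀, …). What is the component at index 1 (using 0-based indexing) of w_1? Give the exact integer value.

B = A + 3I has rows (8, 0, 1); (0, 9, 1); (1, 1, 4)
w1 = Bv₀ = (9, 10, 6)
Requested component of w1: 10

10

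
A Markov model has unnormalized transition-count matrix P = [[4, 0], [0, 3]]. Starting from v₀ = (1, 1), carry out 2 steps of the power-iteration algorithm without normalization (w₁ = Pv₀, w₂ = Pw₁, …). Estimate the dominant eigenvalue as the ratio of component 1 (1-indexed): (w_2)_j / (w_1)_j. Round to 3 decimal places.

λ ≈ 4.000

w1 = Pv₀ = (4·1 + 0·1; 0·1 + 3·1) = (4, 3)
w2 = Pw1 = (4·4 + 0·3; 0·4 + 3·3) = (16, 9)
Ratio at component: 16 / 4 = 4.000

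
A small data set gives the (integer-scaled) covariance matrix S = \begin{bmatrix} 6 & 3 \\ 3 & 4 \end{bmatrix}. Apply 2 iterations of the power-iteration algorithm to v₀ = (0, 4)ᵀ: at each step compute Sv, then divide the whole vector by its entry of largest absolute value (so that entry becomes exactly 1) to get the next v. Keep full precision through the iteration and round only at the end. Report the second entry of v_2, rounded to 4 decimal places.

0.8333

Sv0 = (12.00000, 16.00000); divide by 16.00000 → v1 = (0.75000, 1.00000)
Sv1 = (7.50000, 6.25000); divide by 7.50000 → v2 = (1.00000, 0.83333)
Requested entry of v2: 100/120 = 0.8333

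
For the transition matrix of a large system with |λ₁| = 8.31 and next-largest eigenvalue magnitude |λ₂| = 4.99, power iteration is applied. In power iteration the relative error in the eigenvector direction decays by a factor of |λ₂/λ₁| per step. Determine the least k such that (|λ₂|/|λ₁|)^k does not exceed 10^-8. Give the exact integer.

|λ₂/λ₁| = 4.99/8.31 = 0.60048
Need k ≥ ln(10^-8) / ln(0.60048) = -18.4207 / -0.5100 ≈ 36.117
Smallest integer k satisfying the bound: 37

37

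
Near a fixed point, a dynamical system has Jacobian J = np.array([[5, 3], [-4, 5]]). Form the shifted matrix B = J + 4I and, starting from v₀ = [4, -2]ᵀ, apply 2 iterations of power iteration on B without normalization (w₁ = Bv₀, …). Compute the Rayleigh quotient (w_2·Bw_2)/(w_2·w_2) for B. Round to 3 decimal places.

9.341

B = J + 4I has rows (9, 3); (-4, 9)
w1 = Bv₀ = (30, -34)
w2 = Bw1 = (168, -426)
Bw2 = (234, -4506)
w2·Bw2 = 1958868; w2·w2 = 209700; μ ≈ 1958868/209700 = 9.341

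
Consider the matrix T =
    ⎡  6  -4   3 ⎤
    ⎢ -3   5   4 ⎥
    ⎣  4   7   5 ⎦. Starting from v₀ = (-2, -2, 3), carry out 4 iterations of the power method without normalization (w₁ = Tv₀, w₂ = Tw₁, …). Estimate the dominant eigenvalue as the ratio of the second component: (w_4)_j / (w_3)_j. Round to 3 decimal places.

6.729

w1 = Tv₀ = (6·(-2) + (-4)·(-2) + 3·3; (-3)·(-2) + 5·(-2) + 4·3; 4·(-2) + 7·(-2) + 5·3) = (5, 8, -7)
w2 = Tw1 = (6·5 + (-4)·8 + 3·(-7); (-3)·5 + 5·8 + 4·(-7); 4·5 + 7·8 + 5·(-7)) = (-23, -3, 41)
w3 = Tw2 = (-3, 218, 92)
w4 = Tw3 = (-614, 1467, 1974)
Ratio at component: 1467 / 218 = 6.729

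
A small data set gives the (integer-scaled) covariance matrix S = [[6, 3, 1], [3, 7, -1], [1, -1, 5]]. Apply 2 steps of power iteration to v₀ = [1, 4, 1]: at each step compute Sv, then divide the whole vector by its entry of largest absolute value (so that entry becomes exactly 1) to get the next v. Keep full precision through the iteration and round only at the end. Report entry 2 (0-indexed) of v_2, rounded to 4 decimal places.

Sv0 = (19.00000, 30.00000, 2.00000); divide by 30.00000 → v1 = (0.63333, 1.00000, 0.06667)
Sv1 = (6.86667, 8.83333, -0.03333); divide by 8.83333 → v2 = (0.77736, 1.00000, -0.00377)
Requested entry of v2: -1/265 = -0.0038

-0.0038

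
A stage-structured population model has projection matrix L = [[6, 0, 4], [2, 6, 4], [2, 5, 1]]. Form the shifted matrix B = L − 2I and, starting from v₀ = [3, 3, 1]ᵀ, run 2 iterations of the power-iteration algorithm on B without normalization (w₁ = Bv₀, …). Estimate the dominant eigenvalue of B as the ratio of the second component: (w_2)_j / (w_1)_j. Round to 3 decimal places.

B = L − 2I has rows (4, 0, 4); (2, 4, 4); (2, 5, -1)
w1 = Bv₀ = (4·3 + 0·3 + 4·1; 2·3 + 4·3 + 4·1; 2·3 + 5·3 + (-1)·1) = (16, 22, 20)
w2 = Bw1 = (4·16 + 0·22 + 4·20; 2·16 + 4·22 + 4·20; 2·16 + 5·22 + (-1)·20) = (144, 200, 122)
Ratio: 200/22 = 9.091

μ ≈ 9.091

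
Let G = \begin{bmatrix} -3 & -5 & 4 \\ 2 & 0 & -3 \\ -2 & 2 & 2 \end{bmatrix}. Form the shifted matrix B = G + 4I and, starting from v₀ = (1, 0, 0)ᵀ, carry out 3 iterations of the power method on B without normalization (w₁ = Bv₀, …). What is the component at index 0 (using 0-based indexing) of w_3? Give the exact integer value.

-137

B = G + 4I has rows (1, -5, 4); (2, 4, -3); (-2, 2, 6)
w1 = Bv₀ = (1, 2, -2)
w2 = Bw1 = (-17, 16, -10)
w3 = Bw2 = (-137, 60, 6)
Requested component of w3: -137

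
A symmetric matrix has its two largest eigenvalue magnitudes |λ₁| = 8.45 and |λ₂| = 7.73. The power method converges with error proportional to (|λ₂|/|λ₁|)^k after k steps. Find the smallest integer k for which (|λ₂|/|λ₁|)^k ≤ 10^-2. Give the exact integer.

52

|λ₂/λ₁| = 7.73/8.45 = 0.91479
Need k ≥ ln(10^-2) / ln(0.91479) = -4.6052 / -0.0891 ≈ 51.710
Smallest integer k satisfying the bound: 52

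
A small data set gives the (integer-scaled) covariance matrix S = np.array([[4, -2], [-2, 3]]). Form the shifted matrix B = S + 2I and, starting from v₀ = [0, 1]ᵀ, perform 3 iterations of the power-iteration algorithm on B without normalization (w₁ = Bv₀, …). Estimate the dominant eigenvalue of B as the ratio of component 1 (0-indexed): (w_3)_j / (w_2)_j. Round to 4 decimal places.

B = S + 2I has rows (6, -2); (-2, 5)
w1 = Bv₀ = (-2, 5)
w2 = Bw1 = (-22, 29)
w3 = Bw2 = (-190, 189)
Ratio: 189/29 = 6.5172

μ ≈ 6.5172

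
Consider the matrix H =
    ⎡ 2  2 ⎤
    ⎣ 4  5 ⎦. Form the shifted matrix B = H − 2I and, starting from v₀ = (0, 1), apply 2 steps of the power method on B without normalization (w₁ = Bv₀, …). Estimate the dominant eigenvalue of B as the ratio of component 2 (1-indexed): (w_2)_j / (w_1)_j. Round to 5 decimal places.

B = H − 2I has rows (0, 2); (4, 3)
w1 = Bv₀ = (0·0 + 2·1; 4·0 + 3·1) = (2, 3)
w2 = Bw1 = (0·2 + 2·3; 4·2 + 3·3) = (6, 17)
Ratio: 17/3 = 5.66667

μ ≈ 5.66667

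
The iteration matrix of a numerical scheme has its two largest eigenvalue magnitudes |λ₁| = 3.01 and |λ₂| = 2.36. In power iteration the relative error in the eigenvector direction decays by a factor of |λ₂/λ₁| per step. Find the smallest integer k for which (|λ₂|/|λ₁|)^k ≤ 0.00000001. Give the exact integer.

|λ₂/λ₁| = 2.36/3.01 = 0.78405
Need k ≥ ln(0.00000001) / ln(0.78405) = -18.4207 / -0.2433 ≈ 75.719
Smallest integer k satisfying the bound: 76

76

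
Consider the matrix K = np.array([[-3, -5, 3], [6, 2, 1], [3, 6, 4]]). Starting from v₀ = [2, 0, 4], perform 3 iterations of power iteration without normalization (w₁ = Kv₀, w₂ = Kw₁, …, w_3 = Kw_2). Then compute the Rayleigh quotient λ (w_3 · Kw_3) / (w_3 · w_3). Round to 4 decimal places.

5.8531

w1 = Kv₀ = (6, 16, 22)
w2 = Kw1 = (-32, 90, 202)
w3 = Kw2 = (252, 190, 1252)
Kw3 = (2050, 3144, 6904)
w3·Kw3 = 252·2050 + 190·3144 + 1252·6904 = 9757768; w3·w3 = 252·252 + 190·190 + 1252·1252 = 1667108
λ ≈ 9757768/1667108 = 5.8531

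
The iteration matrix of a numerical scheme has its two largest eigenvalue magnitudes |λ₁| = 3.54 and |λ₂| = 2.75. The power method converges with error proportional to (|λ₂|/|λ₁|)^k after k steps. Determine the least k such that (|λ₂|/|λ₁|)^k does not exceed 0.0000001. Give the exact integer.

|λ₂/λ₁| = 2.75/3.54 = 0.77684
Need k ≥ ln(0.0000001) / ln(0.77684) = -16.1181 / -0.2525 ≈ 63.828
Smallest integer k satisfying the bound: 64

64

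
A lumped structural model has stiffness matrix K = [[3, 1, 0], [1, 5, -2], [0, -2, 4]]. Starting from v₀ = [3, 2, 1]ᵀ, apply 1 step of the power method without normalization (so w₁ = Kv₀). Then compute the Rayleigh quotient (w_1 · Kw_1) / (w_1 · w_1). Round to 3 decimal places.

5.000

w1 = Kv₀ = (3·3 + 1·2 + 0·1; 1·3 + 5·2 + (-2)·1; 0·3 + (-2)·2 + 4·1) = (11, 11, 0)
Kw1 = (44, 66, -22)
w1·Kw1 = 11·44 + 11·66 + 0·(-22) = 1210; w1·w1 = 11·11 + 11·11 + 0·0 = 242
λ ≈ 1210/242 = 5.000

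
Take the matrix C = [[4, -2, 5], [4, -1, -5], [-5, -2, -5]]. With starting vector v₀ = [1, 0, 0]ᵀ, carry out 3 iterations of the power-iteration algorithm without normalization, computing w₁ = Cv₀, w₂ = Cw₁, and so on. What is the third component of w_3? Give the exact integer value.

w1 = Cv₀ = (4, 4, -5)
w2 = Cw1 = (-17, 37, -3)
w3 = Cw2 = (-157, -90, 26)
The requested component of w3 is 26.

26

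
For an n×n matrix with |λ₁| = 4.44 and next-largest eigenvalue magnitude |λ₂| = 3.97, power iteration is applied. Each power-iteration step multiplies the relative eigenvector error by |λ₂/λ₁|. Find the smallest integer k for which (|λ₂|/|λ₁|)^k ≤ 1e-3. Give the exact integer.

62

|λ₂/λ₁| = 3.97/4.44 = 0.89414
Need k ≥ ln(1e-3) / ln(0.89414) = -6.9078 / -0.1119 ≈ 61.738
Smallest integer k satisfying the bound: 62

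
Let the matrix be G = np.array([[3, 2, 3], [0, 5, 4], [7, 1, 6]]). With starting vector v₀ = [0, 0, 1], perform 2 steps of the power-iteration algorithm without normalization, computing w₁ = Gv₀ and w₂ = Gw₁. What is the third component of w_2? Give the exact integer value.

w1 = Gv₀ = (3, 4, 6)
w2 = Gw1 = (35, 44, 61)
The requested component of w2 is 61.

61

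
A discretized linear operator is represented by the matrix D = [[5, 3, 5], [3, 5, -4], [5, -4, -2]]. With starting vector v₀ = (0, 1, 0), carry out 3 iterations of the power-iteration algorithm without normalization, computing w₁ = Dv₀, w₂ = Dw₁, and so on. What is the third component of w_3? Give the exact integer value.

-156

w1 = Dv₀ = (5·0 + 3·1 + 5·0; 3·0 + 5·1 + (-4)·0; 5·0 + (-4)·1 + (-2)·0) = (3, 5, -4)
w2 = Dw1 = (5·3 + 3·5 + 5·(-4); 3·3 + 5·5 + (-4)·(-4); 5·3 + (-4)·5 + (-2)·(-4)) = (10, 50, 3)
w3 = Dw2 = (215, 268, -156)
The requested component of w3 is -156.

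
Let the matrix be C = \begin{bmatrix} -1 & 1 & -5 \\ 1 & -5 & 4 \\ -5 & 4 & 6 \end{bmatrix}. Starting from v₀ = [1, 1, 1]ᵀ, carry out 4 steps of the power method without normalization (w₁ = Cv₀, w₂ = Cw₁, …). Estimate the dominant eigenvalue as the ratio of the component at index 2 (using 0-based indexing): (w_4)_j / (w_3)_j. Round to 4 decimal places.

9.4694

w1 = Cv₀ = ((-1)·1 + 1·1 + (-5)·1; 1·1 + (-5)·1 + 4·1; (-5)·1 + 4·1 + 6·1) = (-5, 0, 5)
w2 = Cw1 = ((-1)·(-5) + 1·0 + (-5)·5; 1·(-5) + (-5)·0 + 4·5; (-5)·(-5) + 4·0 + 6·5) = (-20, 15, 55)
w3 = Cw2 = (-240, 125, 490)
w4 = Cw3 = (-2085, 1095, 4640)
Ratio at component: 4640 / 490 = 9.4694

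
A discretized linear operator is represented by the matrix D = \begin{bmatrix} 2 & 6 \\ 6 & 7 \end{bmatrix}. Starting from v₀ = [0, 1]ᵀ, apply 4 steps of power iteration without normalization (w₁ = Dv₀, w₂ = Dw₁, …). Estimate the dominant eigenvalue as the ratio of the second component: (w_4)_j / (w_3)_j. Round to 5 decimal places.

w1 = Dv₀ = (6, 7)
w2 = Dw1 = (54, 85)
w3 = Dw2 = (618, 919)
w4 = Dw3 = (6750, 10141)
Ratio at component: 10141 / 919 = 11.03482

11.03482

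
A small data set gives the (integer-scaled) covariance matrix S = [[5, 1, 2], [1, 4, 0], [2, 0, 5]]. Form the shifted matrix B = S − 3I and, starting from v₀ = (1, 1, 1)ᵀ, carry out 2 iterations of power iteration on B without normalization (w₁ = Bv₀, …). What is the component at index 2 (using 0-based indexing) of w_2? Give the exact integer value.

B = S − 3I has rows (2, 1, 2); (1, 1, 0); (2, 0, 2)
w1 = Bv₀ = (2·1 + 1·1 + 2·1; 1·1 + 1·1 + 0·1; 2·1 + 0·1 + 2·1) = (5, 2, 4)
w2 = Bw1 = (2·5 + 1·2 + 2·4; 1·5 + 1·2 + 0·4; 2·5 + 0·2 + 2·4) = (20, 7, 18)
Requested component of w2: 18

18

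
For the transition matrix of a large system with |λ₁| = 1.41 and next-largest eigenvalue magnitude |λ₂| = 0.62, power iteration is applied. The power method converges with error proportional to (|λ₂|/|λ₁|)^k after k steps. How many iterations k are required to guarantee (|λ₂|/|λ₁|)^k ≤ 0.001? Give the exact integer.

9

|λ₂/λ₁| = 0.62/1.41 = 0.43972
Need k ≥ ln(0.001) / ln(0.43972) = -6.9078 / -0.8216 ≈ 8.407
Smallest integer k satisfying the bound: 9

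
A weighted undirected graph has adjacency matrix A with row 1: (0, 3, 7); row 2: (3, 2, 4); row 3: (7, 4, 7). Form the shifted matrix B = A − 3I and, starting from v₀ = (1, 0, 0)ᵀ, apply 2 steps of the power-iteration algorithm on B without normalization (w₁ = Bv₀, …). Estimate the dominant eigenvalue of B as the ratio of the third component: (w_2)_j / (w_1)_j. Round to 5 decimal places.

2.71429

B = A − 3I has rows (-3, 3, 7); (3, -1, 4); (7, 4, 4)
w1 = Bv₀ = (-3, 3, 7)
w2 = Bw1 = (67, 16, 19)
Ratio: 19/7 = 2.71429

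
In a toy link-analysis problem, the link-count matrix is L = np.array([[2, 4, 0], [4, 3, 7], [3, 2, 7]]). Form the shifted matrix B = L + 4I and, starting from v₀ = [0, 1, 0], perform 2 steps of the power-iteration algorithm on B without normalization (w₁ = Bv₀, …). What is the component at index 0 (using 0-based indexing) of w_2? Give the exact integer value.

52

B = L + 4I has rows (6, 4, 0); (4, 7, 7); (3, 2, 11)
w1 = Bv₀ = (4, 7, 2)
w2 = Bw1 = (52, 79, 48)
Requested component of w2: 52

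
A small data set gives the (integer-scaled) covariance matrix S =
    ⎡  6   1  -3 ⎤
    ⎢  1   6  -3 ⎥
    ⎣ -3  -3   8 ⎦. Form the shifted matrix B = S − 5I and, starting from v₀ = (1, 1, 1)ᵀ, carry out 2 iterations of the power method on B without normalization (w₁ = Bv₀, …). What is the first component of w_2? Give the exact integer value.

B = S − 5I has rows (1, 1, -3); (1, 1, -3); (-3, -3, 3)
w1 = Bv₀ = (1·1 + 1·1 + (-3)·1; 1·1 + 1·1 + (-3)·1; (-3)·1 + (-3)·1 + 3·1) = (-1, -1, -3)
w2 = Bw1 = (1·(-1) + 1·(-1) + (-3)·(-3); 1·(-1) + 1·(-1) + (-3)·(-3); (-3)·(-1) + (-3)·(-1) + 3·(-3)) = (7, 7, -3)
Requested component of w2: 7

7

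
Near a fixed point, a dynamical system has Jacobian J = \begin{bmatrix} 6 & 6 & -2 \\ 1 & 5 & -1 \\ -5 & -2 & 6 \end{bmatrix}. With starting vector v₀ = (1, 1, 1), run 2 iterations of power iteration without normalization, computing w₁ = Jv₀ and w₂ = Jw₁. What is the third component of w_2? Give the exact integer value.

-66

w1 = Jv₀ = (6·1 + 6·1 + (-2)·1; 1·1 + 5·1 + (-1)·1; (-5)·1 + (-2)·1 + 6·1) = (10, 5, -1)
w2 = Jw1 = (6·10 + 6·5 + (-2)·(-1); 1·10 + 5·5 + (-1)·(-1); (-5)·10 + (-2)·5 + 6·(-1)) = (92, 36, -66)
The requested component of w2 is -66.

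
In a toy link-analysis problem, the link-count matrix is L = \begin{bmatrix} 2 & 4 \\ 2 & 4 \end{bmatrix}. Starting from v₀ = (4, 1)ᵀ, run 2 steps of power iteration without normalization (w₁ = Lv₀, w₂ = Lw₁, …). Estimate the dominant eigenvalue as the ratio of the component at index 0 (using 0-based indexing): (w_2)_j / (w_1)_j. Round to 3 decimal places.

w1 = Lv₀ = (2·4 + 4·1; 2·4 + 4·1) = (12, 12)
w2 = Lw1 = (2·12 + 4·12; 2·12 + 4·12) = (72, 72)
Ratio at component: 72 / 12 = 6.000

λ ≈ 6.000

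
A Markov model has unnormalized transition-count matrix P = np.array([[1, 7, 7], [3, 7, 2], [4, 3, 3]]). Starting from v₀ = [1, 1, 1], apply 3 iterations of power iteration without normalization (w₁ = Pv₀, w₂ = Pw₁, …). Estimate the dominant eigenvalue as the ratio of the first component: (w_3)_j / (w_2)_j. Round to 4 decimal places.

12.3905

w1 = Pv₀ = (1·1 + 7·1 + 7·1; 3·1 + 7·1 + 2·1; 4·1 + 3·1 + 3·1) = (15, 12, 10)
w2 = Pw1 = (1·15 + 7·12 + 7·10; 3·15 + 7·12 + 2·10; 4·15 + 3·12 + 3·10) = (169, 149, 126)
w3 = Pw2 = (2094, 1802, 1501)
Ratio at component: 2094 / 169 = 12.3905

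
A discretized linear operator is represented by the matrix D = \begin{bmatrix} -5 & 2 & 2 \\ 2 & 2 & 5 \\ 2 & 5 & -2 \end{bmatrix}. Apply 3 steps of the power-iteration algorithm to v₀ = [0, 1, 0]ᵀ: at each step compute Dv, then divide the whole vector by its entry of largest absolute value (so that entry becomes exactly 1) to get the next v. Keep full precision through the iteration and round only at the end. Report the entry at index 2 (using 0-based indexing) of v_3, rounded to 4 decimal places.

Dv0 = (2.00000, 2.00000, 5.00000); divide by 5.00000 → v1 = (0.40000, 0.40000, 1.00000)
Dv1 = (0.80000, 6.60000, 0.80000); divide by 6.60000 → v2 = (0.12121, 1.00000, 0.12121)
Dv2 = (1.63636, 2.84848, 5.00000); divide by 5.00000 → v3 = (0.32727, 0.56970, 1.00000)
Requested entry of v3: 165/165 = 1.0000

1.0000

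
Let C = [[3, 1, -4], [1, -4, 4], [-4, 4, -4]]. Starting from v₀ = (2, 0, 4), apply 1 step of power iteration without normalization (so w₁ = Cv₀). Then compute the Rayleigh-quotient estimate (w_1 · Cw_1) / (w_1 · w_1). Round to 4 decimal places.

λ ≈ -9.0360

w1 = Cv₀ = (-10, 18, -24)
Cw1 = (84, -178, 208)
w1·Cw1 = (-10)·84 + 18·(-178) + (-24)·208 = -9036; w1·w1 = (-10)·(-10) + 18·18 + (-24)·(-24) = 1000
λ ≈ -9036/1000 = -9.0360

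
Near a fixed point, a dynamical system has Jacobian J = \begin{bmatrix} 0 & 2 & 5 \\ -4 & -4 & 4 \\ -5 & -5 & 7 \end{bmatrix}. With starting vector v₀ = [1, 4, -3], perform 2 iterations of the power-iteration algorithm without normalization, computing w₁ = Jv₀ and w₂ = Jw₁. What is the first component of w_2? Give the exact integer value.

w1 = Jv₀ = (-7, -32, -46)
w2 = Jw1 = (-294, -28, -127)
The requested component of w2 is -294.

-294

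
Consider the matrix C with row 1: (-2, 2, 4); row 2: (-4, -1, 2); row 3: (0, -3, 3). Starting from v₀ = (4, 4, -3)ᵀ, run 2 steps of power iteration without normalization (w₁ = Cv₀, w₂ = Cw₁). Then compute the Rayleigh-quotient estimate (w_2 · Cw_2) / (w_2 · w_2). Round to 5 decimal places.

w1 = Cv₀ = (-12, -26, -21)
w2 = Cw1 = (-112, 32, 15)
Cw2 = (348, 446, -51)
w2·Cw2 = (-112)·348 + 32·446 + 15·(-51) = -25469; w2·w2 = (-112)·(-112) + 32·32 + 15·15 = 13793
λ ≈ -25469/13793 = -1.84652

λ ≈ -1.84652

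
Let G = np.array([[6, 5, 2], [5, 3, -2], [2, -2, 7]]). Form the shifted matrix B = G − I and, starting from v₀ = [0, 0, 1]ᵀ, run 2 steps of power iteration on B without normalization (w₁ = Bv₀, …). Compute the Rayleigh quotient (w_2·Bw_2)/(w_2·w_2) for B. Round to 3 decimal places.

B = G − I has rows (5, 5, 2); (5, 2, -2); (2, -2, 6)
w1 = Bv₀ = (5·0 + 5·0 + 2·1; 5·0 + 2·0 + (-2)·1; 2·0 + (-2)·0 + 6·1) = (2, -2, 6)
w2 = Bw1 = (5·2 + 5·(-2) + 2·6; 5·2 + 2·(-2) + (-2)·6; 2·2 + (-2)·(-2) + 6·6) = (12, -6, 44)
Bw2 = (118, -40, 300)
w2·Bw2 = 14856; w2·w2 = 2116; μ ≈ 14856/2116 = 7.021

7.021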